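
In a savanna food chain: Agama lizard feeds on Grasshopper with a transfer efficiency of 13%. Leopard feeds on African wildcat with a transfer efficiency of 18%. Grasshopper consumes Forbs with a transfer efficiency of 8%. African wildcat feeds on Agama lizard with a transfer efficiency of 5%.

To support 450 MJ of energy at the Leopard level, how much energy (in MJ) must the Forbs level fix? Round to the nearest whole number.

4807692 MJ

Cumulative transfer efficiency: 0.08 × 0.13 × 0.05 × 0.18 = 0.0000936
Forbs energy = 450 / 0.0000936 = 4807692 MJ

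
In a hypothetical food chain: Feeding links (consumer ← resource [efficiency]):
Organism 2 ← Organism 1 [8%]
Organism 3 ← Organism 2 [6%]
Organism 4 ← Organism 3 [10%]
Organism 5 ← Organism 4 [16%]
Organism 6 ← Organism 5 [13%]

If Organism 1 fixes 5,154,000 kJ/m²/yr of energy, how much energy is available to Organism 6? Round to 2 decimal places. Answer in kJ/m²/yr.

Organism 2: 5154000 × 0.08 = 412320 kJ/m²/yr
Organism 3: 412320 × 0.06 = 24739.2 kJ/m²/yr
Organism 4: 24739.2 × 0.1 = 2473.92 kJ/m²/yr
Organism 5: 2473.92 × 0.16 = 395.8272 kJ/m²/yr
Organism 6: 395.8272 × 0.13 = 51.457536 kJ/m²/yr

51.46 kJ/m²/yr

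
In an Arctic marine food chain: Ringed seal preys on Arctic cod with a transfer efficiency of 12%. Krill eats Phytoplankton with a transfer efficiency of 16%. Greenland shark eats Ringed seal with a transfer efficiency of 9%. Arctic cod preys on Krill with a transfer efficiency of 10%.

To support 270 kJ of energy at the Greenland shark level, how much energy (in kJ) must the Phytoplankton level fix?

1562500 kJ

Cumulative transfer efficiency: 0.16 × 0.1 × 0.12 × 0.09 = 0.0001728
Phytoplankton energy = 270 / 0.0001728 = 1562500 kJ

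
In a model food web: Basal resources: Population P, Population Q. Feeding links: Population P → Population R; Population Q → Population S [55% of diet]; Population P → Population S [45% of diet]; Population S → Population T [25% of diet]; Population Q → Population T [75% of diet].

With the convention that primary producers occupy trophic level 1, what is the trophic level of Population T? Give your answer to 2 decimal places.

Population R: 1 + 1 = 2
Population S: 1 + (0.55×1 + 0.45×1) = 2
Population T: 1 + (0.25×2 + 0.75×1) = 2.25

2.25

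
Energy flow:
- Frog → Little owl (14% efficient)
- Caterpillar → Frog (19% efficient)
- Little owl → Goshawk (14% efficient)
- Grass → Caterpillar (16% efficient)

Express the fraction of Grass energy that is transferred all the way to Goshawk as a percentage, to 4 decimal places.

Product of link efficiencies: 0.16 × 0.19 × 0.14 × 0.14 = 0.00059584
As a percentage: 0.00059584 × 100 = 0.0596%

0.0596%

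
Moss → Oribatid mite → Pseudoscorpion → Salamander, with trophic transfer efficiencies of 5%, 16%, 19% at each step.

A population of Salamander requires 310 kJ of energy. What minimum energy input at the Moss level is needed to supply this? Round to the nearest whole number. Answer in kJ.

Cumulative transfer efficiency: 0.05 × 0.16 × 0.19 = 0.00152
Moss energy = 310 / 0.00152 = 203947 kJ

203947 kJ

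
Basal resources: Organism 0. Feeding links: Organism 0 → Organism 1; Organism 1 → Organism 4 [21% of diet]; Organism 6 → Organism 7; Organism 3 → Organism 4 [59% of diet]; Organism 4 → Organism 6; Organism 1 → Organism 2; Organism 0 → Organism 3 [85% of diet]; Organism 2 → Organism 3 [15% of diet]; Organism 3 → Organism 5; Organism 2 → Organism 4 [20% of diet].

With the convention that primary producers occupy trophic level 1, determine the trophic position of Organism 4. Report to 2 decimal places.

Organism 1: 1 + 1 = 2
Organism 2: 1 + 2 = 3
Organism 3: 1 + (0.15×3 + 0.85×1) = 2.3
Organism 4: 1 + (0.59×2.3 + 0.21×2 + 0.2×3) = 3.377
Organism 5: 1 + 2.3 = 3.3
Organism 6: 1 + 3.377 = 4.377
Organism 7: 1 + 4.377 = 5.377

3.38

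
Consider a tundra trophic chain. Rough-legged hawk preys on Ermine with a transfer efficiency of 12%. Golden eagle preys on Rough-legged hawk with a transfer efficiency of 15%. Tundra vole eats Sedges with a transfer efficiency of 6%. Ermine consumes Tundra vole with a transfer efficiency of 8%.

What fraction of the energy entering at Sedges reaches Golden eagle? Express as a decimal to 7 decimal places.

Product of link efficiencies: 0.06 × 0.08 × 0.12 × 0.15 = 0.0000864

0.0000864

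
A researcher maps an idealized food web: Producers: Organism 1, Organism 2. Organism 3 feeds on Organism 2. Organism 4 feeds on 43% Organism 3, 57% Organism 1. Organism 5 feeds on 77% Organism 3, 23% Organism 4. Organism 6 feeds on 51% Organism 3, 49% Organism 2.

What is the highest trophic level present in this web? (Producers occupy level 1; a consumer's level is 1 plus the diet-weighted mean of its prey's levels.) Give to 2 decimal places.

3.10

Organism 3: 1 + 1 = 2
Organism 4: 1 + (0.43×2 + 0.57×1) = 2.43
Organism 5: 1 + (0.77×2 + 0.23×2.43) = 3.0989
Organism 6: 1 + (0.51×2 + 0.49×1) = 2.51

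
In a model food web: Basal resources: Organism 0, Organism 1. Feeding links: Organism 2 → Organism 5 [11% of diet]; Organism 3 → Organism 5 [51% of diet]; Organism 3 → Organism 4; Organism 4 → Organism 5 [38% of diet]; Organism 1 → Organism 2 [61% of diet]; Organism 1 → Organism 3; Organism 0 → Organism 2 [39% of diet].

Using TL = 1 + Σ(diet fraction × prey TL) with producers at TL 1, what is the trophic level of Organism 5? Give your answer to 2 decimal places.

3.38

Organism 2: 1 + (0.61×1 + 0.39×1) = 2
Organism 3: 1 + 1 = 2
Organism 4: 1 + 2 = 3
Organism 5: 1 + (0.38×3 + 0.11×2 + 0.51×2) = 3.38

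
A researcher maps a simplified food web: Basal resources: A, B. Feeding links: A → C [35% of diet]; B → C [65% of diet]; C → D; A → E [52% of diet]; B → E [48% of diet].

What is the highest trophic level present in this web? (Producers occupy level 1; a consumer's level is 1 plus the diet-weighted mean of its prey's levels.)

C: 1 + (0.35×1 + 0.65×1) = 2
D: 1 + 2 = 3
E: 1 + (0.52×1 + 0.48×1) = 2

3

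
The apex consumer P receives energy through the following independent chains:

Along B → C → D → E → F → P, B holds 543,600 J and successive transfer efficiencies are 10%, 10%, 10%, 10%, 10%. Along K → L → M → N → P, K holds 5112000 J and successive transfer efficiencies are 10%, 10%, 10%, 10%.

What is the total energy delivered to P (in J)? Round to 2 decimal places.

Via B: 543600 × 0.1 × 0.1 × 0.1 × 0.1 × 0.1 = 5.436 J
Via K: 5112000 × 0.1 × 0.1 × 0.1 × 0.1 = 511.2 J
Total at P: 5.436 + 511.2 = 516.636 J

516.64 J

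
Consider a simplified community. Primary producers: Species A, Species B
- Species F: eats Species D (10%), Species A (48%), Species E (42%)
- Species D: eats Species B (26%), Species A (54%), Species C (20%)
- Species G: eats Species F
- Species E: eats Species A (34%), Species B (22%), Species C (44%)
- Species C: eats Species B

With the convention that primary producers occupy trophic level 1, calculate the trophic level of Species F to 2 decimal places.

Species C: 1 + 1 = 2
Species D: 1 + (0.26×1 + 0.54×1 + 0.2×2) = 2.2
Species E: 1 + (0.34×1 + 0.22×1 + 0.44×2) = 2.44
Species F: 1 + (0.1×2.2 + 0.48×1 + 0.42×2.44) = 2.7248
Species G: 1 + 2.7248 = 3.7248

2.72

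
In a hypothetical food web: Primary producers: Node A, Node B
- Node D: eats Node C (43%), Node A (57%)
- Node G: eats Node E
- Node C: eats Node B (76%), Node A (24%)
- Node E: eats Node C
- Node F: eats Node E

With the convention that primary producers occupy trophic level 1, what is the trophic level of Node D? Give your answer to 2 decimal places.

Node C: 1 + (0.76×1 + 0.24×1) = 2
Node D: 1 + (0.43×2 + 0.57×1) = 2.43
Node E: 1 + 2 = 3
Node F: 1 + 3 = 4
Node G: 1 + 3 = 4

2.43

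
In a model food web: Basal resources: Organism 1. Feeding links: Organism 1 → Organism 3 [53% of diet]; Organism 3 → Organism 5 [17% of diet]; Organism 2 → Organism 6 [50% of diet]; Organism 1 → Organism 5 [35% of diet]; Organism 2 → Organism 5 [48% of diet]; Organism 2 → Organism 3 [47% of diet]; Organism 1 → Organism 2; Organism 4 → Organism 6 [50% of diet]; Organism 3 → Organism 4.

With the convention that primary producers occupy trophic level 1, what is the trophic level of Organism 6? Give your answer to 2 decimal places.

3.74

Organism 2: 1 + 1 = 2
Organism 3: 1 + (0.53×1 + 0.47×2) = 2.47
Organism 4: 1 + 2.47 = 3.47
Organism 5: 1 + (0.35×1 + 0.17×2.47 + 0.48×2) = 2.7299
Organism 6: 1 + (0.5×3.47 + 0.5×2) = 3.735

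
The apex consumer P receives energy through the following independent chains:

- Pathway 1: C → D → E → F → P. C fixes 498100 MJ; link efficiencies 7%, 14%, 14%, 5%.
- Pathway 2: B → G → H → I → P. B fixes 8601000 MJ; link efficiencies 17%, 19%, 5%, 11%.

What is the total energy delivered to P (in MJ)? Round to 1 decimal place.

1562.1 MJ

Pathway 1: 498100 × 0.07 × 0.14 × 0.14 × 0.05 = 34.16966 MJ
Pathway 2: 8601000 × 0.17 × 0.19 × 0.05 × 0.11 = 1527.96765 MJ
Total at P: 34.16966 + 1527.96765 = 1562.13731 MJ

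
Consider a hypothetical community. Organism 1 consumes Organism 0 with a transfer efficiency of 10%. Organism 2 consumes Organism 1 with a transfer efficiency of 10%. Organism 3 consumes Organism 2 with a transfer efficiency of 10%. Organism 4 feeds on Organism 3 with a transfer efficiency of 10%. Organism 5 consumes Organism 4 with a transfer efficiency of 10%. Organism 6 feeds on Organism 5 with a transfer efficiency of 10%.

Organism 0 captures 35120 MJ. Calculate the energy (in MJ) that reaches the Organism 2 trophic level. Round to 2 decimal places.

Organism 1: 35120 × 0.1 = 3512 MJ
Organism 2: 3512 × 0.1 = 351.2 MJ

351.20 MJ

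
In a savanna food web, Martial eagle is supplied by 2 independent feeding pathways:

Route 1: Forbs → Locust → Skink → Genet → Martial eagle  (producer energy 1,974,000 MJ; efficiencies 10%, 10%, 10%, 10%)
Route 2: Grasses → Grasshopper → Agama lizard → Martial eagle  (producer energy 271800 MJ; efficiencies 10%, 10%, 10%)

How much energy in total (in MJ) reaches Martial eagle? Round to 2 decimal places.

469.20 MJ

Route 1: 1974000 × 0.1 × 0.1 × 0.1 × 0.1 = 197.4 MJ
Route 2: 271800 × 0.1 × 0.1 × 0.1 = 271.8 MJ
Total at Martial eagle: 197.4 + 271.8 = 469.2 MJ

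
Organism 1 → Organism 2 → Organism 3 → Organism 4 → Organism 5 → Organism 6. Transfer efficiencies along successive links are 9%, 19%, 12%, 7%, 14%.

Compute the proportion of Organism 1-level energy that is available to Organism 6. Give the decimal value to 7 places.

Product of link efficiencies: 0.09 × 0.19 × 0.12 × 0.07 × 0.14 = 0.0000201096

0.0000201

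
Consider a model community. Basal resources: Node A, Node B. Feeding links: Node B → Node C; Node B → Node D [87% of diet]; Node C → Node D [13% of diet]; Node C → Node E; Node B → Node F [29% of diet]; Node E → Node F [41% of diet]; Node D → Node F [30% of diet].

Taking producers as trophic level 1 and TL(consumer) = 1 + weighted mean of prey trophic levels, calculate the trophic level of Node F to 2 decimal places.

Node C: 1 + 1 = 2
Node D: 1 + (0.87×1 + 0.13×2) = 2.13
Node E: 1 + 2 = 3
Node F: 1 + (0.29×1 + 0.41×3 + 0.3×2.13) = 3.159

3.16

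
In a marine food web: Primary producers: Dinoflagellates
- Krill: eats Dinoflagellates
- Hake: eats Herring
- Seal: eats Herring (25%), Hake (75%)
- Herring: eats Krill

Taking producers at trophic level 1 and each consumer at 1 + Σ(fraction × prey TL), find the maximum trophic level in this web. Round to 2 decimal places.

Krill: 1 + 1 = 2
Herring: 1 + 2 = 3
Hake: 1 + 3 = 4
Seal: 1 + (0.25×3 + 0.75×4) = 4.75

4.75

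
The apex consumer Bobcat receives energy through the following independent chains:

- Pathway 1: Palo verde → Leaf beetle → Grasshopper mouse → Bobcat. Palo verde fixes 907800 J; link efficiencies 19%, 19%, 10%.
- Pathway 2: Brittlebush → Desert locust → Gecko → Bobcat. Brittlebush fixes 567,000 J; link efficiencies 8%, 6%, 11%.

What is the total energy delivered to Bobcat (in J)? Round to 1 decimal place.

Pathway 1: 907800 × 0.19 × 0.19 × 0.1 = 3277.158 J
Pathway 2: 567000 × 0.08 × 0.06 × 0.11 = 299.376 J
Total at Bobcat: 3277.158 + 299.376 = 3576.534 J

3576.5 J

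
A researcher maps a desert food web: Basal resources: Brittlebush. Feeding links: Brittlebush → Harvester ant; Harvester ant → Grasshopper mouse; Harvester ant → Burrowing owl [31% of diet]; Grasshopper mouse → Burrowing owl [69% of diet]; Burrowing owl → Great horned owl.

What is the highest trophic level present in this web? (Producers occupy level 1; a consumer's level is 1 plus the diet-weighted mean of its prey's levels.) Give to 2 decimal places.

Harvester ant: 1 + 1 = 2
Grasshopper mouse: 1 + 2 = 3
Burrowing owl: 1 + (0.31×2 + 0.69×3) = 3.69
Great horned owl: 1 + 3.69 = 4.69

4.69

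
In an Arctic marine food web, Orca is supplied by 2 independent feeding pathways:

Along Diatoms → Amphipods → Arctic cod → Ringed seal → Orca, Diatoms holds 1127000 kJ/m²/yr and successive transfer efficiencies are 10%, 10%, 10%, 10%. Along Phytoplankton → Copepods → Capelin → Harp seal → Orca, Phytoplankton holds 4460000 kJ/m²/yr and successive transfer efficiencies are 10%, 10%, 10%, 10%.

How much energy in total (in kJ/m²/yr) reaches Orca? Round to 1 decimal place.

Via Diatoms: 1127000 × 0.1 × 0.1 × 0.1 × 0.1 = 112.7 kJ/m²/yr
Via Phytoplankton: 4460000 × 0.1 × 0.1 × 0.1 × 0.1 = 446 kJ/m²/yr
Total at Orca: 112.7 + 446 = 558.7 kJ/m²/yr

558.7 kJ/m²/yr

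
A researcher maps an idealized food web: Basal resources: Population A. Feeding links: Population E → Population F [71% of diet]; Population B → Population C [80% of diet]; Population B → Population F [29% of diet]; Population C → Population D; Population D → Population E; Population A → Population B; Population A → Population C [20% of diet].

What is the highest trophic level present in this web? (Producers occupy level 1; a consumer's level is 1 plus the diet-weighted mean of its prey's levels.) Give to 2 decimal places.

Population B: 1 + 1 = 2
Population C: 1 + (0.2×1 + 0.8×2) = 2.8
Population D: 1 + 2.8 = 3.8
Population E: 1 + 3.8 = 4.8
Population F: 1 + (0.29×2 + 0.71×4.8) = 4.988

4.99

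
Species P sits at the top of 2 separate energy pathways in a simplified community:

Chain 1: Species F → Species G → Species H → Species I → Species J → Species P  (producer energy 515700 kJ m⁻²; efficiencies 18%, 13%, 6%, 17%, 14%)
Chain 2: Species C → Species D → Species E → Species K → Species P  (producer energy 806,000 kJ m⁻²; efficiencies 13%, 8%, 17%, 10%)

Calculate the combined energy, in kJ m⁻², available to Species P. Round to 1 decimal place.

Chain 1: 515700 × 0.18 × 0.13 × 0.06 × 0.17 × 0.14 = 17.23221864 kJ m⁻²
Chain 2: 806000 × 0.13 × 0.08 × 0.17 × 0.1 = 142.5008 kJ m⁻²
Total at Species P: 17.23221864 + 142.5008 = 159.73301864 kJ m⁻²

159.7 kJ m⁻²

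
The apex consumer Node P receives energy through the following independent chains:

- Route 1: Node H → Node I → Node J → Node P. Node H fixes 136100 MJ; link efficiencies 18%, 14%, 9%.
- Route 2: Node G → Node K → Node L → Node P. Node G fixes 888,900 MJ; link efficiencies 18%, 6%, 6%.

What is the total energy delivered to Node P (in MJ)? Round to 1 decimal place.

Route 1: 136100 × 0.18 × 0.14 × 0.09 = 308.6748 MJ
Route 2: 888900 × 0.18 × 0.06 × 0.06 = 576.0072 MJ
Total at Node P: 308.6748 + 576.0072 = 884.682 MJ

884.7 MJ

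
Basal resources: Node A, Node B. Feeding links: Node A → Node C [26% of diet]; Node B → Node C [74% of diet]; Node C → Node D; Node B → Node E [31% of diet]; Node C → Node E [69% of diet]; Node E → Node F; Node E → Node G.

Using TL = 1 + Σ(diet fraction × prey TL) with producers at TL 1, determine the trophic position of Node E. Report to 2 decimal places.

Node C: 1 + (0.26×1 + 0.74×1) = 2
Node D: 1 + 2 = 3
Node E: 1 + (0.31×1 + 0.69×2) = 2.69
Node F: 1 + 2.69 = 3.69
Node G: 1 + 2.69 = 3.69

2.69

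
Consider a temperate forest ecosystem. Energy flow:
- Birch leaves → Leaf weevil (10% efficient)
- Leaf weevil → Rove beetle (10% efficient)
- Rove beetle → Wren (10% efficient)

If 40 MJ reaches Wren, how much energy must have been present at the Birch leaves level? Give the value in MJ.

Cumulative transfer efficiency: 0.1 × 0.1 × 0.1 = 0.001
Birch leaves energy = 40 / 0.001 = 40000 MJ

40000 MJ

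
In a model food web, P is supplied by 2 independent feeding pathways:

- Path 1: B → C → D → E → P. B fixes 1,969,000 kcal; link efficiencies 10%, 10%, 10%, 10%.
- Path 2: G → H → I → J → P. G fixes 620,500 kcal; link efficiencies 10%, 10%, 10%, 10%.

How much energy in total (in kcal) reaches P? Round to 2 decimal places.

Path 1: 1969000 × 0.1 × 0.1 × 0.1 × 0.1 = 196.9 kcal
Path 2: 620500 × 0.1 × 0.1 × 0.1 × 0.1 = 62.05 kcal
Total at P: 196.9 + 62.05 = 258.95 kcal

258.95 kcal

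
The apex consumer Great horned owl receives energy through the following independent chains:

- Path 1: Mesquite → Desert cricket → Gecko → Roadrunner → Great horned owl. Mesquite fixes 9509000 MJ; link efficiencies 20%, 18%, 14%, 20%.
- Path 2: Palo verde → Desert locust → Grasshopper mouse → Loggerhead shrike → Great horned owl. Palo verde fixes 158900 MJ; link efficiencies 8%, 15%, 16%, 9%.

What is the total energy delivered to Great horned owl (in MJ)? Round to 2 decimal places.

9612.53 MJ

Path 1: 9509000 × 0.2 × 0.18 × 0.14 × 0.2 = 9585.072 MJ
Path 2: 158900 × 0.08 × 0.15 × 0.16 × 0.09 = 27.45792 MJ
Total at Great horned owl: 9585.072 + 27.45792 = 9612.52992 MJ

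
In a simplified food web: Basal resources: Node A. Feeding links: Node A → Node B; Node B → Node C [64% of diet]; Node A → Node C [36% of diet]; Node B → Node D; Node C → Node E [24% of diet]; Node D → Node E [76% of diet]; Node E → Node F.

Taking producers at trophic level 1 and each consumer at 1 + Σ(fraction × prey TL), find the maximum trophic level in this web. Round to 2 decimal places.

Node B: 1 + 1 = 2
Node C: 1 + (0.64×2 + 0.36×1) = 2.64
Node D: 1 + 2 = 3
Node E: 1 + (0.24×2.64 + 0.76×3) = 3.9136
Node F: 1 + 3.9136 = 4.9136

4.91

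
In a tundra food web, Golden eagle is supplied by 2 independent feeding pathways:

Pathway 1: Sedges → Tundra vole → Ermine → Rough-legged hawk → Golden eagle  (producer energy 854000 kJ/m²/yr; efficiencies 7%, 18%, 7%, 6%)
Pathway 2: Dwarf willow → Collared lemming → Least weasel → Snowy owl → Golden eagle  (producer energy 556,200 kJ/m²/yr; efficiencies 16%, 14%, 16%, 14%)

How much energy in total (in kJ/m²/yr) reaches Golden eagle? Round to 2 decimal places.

324.27 kJ/m²/yr

Pathway 1: 854000 × 0.07 × 0.18 × 0.07 × 0.06 = 45.19368 kJ/m²/yr
Pathway 2: 556200 × 0.16 × 0.14 × 0.16 × 0.14 = 279.078912 kJ/m²/yr
Total at Golden eagle: 45.19368 + 279.078912 = 324.272592 kJ/m²/yr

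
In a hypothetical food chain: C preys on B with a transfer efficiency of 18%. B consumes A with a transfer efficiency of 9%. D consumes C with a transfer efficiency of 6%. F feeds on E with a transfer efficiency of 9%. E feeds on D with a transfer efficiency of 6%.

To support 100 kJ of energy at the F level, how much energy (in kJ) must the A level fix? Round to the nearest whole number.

19051974 kJ

Cumulative transfer efficiency: 0.09 × 0.18 × 0.06 × 0.06 × 0.09 = 0.0000052488
A energy = 100 / 0.0000052488 = 19051974 kJ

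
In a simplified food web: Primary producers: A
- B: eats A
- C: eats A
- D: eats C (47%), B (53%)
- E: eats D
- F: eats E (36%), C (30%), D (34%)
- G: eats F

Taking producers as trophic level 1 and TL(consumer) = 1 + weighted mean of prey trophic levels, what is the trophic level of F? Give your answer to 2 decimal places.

B: 1 + 1 = 2
C: 1 + 1 = 2
D: 1 + (0.47×2 + 0.53×2) = 3
E: 1 + 3 = 4
F: 1 + (0.36×4 + 0.3×2 + 0.34×3) = 4.06
G: 1 + 4.06 = 5.06

4.06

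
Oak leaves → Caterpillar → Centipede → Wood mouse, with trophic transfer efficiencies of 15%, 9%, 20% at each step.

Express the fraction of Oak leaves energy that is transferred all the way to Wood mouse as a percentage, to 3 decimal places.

Product of link efficiencies: 0.15 × 0.09 × 0.2 = 0.0027
As a percentage: 0.0027 × 100 = 0.270%

0.270%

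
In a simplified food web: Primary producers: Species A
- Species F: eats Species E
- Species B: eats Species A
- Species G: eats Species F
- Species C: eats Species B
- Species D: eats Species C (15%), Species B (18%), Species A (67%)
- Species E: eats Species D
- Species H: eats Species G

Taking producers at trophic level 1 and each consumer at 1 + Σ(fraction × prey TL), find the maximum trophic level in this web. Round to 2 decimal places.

Species B: 1 + 1 = 2
Species C: 1 + 2 = 3
Species D: 1 + (0.15×3 + 0.18×2 + 0.67×1) = 2.48
Species E: 1 + 2.48 = 3.48
Species F: 1 + 3.48 = 4.48
Species G: 1 + 4.48 = 5.48
Species H: 1 + 5.48 = 6.48

6.48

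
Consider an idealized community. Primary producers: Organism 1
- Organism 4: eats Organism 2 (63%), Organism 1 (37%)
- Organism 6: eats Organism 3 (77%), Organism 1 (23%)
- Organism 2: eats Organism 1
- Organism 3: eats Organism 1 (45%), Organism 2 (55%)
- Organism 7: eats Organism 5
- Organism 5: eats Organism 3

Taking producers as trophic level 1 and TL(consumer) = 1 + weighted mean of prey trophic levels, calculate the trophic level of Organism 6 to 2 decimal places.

Organism 2: 1 + 1 = 2
Organism 3: 1 + (0.45×1 + 0.55×2) = 2.55
Organism 4: 1 + (0.63×2 + 0.37×1) = 2.63
Organism 5: 1 + 2.55 = 3.55
Organism 6: 1 + (0.77×2.55 + 0.23×1) = 3.1935
Organism 7: 1 + 3.55 = 4.55

3.19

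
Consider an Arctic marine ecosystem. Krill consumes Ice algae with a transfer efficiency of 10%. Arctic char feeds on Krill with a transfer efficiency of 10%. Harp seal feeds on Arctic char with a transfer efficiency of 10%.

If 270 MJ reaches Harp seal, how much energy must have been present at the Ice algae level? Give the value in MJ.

270000 MJ

Cumulative transfer efficiency: 0.1 × 0.1 × 0.1 = 0.001
Ice algae energy = 270 / 0.001 = 270000 MJ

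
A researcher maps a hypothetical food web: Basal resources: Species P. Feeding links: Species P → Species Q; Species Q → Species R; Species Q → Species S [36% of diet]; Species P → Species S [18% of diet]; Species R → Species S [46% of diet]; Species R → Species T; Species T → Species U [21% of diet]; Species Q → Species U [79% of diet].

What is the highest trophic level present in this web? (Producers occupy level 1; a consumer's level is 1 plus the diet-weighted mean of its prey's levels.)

Species Q: 1 + 1 = 2
Species R: 1 + 2 = 3
Species S: 1 + (0.36×2 + 0.18×1 + 0.46×3) = 3.28
Species T: 1 + 3 = 4
Species U: 1 + (0.21×4 + 0.79×2) = 3.42

4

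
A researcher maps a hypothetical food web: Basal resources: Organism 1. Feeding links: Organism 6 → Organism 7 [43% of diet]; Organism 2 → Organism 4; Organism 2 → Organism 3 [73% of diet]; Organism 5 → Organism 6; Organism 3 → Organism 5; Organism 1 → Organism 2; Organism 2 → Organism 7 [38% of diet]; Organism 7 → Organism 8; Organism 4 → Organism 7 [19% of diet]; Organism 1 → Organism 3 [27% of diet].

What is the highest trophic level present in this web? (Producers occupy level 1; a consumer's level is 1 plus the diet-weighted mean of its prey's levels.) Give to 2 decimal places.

5.36

Organism 2: 1 + 1 = 2
Organism 3: 1 + (0.27×1 + 0.73×2) = 2.73
Organism 4: 1 + 2 = 3
Organism 5: 1 + 2.73 = 3.73
Organism 6: 1 + 3.73 = 4.73
Organism 7: 1 + (0.38×2 + 0.43×4.73 + 0.19×3) = 4.3639
Organism 8: 1 + 4.3639 = 5.3639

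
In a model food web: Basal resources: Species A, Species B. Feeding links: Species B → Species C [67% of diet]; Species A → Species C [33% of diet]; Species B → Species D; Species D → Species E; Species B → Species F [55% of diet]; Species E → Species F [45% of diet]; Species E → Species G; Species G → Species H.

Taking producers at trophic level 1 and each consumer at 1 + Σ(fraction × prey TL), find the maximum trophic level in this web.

5

Species C: 1 + (0.67×1 + 0.33×1) = 2
Species D: 1 + 1 = 2
Species E: 1 + 2 = 3
Species F: 1 + (0.55×1 + 0.45×3) = 2.9
Species G: 1 + 3 = 4
Species H: 1 + 4 = 5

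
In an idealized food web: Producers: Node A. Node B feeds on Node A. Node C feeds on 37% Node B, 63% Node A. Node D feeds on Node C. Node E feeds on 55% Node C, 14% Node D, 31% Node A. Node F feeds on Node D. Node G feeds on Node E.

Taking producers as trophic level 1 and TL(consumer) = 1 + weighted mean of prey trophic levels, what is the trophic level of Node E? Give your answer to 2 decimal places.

3.09

Node B: 1 + 1 = 2
Node C: 1 + (0.37×2 + 0.63×1) = 2.37
Node D: 1 + 2.37 = 3.37
Node E: 1 + (0.55×2.37 + 0.14×3.37 + 0.31×1) = 3.0853
Node F: 1 + 3.37 = 4.37
Node G: 1 + 3.0853 = 4.0853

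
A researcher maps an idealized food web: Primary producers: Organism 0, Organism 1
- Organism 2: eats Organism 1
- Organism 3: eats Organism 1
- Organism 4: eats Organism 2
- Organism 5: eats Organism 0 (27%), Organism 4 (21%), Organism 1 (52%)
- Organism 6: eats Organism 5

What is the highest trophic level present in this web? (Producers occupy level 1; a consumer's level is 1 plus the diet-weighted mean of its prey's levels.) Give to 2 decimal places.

Organism 2: 1 + 1 = 2
Organism 3: 1 + 1 = 2
Organism 4: 1 + 2 = 3
Organism 5: 1 + (0.27×1 + 0.21×3 + 0.52×1) = 2.42
Organism 6: 1 + 2.42 = 3.42

3.42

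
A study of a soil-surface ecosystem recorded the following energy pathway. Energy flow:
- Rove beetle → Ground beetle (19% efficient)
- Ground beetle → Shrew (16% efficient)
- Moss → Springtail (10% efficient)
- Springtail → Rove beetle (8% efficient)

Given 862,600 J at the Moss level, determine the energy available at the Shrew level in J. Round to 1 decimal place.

209.8 J

Springtail: 862600 × 0.1 = 86260 J
Rove beetle: 86260 × 0.08 = 6900.8 J
Ground beetle: 6900.8 × 0.19 = 1311.152 J
Shrew: 1311.152 × 0.16 = 209.78432 J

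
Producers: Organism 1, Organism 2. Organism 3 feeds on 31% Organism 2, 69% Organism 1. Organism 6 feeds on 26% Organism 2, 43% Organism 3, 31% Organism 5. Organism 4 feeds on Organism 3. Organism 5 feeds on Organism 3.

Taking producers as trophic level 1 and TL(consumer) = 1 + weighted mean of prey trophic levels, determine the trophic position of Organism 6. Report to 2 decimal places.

3.05

Organism 3: 1 + (0.31×1 + 0.69×1) = 2
Organism 4: 1 + 2 = 3
Organism 5: 1 + 2 = 3
Organism 6: 1 + (0.26×1 + 0.43×2 + 0.31×3) = 3.05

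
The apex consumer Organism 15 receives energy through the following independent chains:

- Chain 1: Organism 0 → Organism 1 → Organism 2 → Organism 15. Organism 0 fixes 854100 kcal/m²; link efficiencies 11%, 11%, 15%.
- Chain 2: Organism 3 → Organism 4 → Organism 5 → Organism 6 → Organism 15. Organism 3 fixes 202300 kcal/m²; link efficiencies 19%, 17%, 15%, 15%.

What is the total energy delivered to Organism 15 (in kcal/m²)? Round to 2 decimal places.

1697.21 kcal/m²

Chain 1: 854100 × 0.11 × 0.11 × 0.15 = 1550.1915 kcal/m²
Chain 2: 202300 × 0.19 × 0.17 × 0.15 × 0.15 = 147.021525 kcal/m²
Total at Organism 15: 1550.1915 + 147.021525 = 1697.213025 kcal/m²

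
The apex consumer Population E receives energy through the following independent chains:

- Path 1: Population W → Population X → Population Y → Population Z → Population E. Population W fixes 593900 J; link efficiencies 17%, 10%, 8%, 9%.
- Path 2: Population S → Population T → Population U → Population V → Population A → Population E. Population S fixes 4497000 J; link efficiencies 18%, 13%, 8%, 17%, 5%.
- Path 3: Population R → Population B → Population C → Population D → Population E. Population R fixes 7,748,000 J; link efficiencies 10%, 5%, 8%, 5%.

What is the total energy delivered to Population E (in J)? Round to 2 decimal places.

Path 1: 593900 × 0.17 × 0.1 × 0.08 × 0.09 = 72.69336 J
Path 2: 4497000 × 0.18 × 0.13 × 0.08 × 0.17 × 0.05 = 71.556264 J
Path 3: 7748000 × 0.1 × 0.05 × 0.08 × 0.05 = 154.96 J
Total at Population E: 72.69336 + 71.556264 + 154.96 = 299.209624 J

299.21 J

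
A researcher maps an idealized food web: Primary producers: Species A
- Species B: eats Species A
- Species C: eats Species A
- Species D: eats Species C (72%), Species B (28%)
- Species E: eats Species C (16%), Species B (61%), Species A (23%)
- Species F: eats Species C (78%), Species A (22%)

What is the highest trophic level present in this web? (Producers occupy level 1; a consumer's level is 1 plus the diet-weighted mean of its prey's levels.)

Species B: 1 + 1 = 2
Species C: 1 + 1 = 2
Species D: 1 + (0.72×2 + 0.28×2) = 3
Species E: 1 + (0.16×2 + 0.61×2 + 0.23×1) = 2.77
Species F: 1 + (0.78×2 + 0.22×1) = 2.78

3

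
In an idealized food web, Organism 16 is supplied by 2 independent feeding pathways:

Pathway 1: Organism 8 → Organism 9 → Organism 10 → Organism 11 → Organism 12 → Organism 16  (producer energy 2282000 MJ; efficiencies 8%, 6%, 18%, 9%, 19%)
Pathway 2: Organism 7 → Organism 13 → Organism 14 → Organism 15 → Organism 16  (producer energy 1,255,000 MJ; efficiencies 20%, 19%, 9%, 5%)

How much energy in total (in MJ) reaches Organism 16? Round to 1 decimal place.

Pathway 1: 2282000 × 0.08 × 0.06 × 0.18 × 0.09 × 0.19 = 33.7151808 MJ
Pathway 2: 1255000 × 0.2 × 0.19 × 0.09 × 0.05 = 214.605 MJ
Total at Organism 16: 33.7151808 + 214.605 = 248.3201808 MJ

248.3 MJ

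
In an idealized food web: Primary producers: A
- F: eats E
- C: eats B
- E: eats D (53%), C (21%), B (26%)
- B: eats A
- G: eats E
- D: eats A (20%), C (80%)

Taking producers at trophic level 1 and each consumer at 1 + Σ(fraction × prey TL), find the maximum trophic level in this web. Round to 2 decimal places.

B: 1 + 1 = 2
C: 1 + 2 = 3
D: 1 + (0.2×1 + 0.8×3) = 3.6
E: 1 + (0.53×3.6 + 0.21×3 + 0.26×2) = 4.058
F: 1 + 4.058 = 5.058
G: 1 + 4.058 = 5.058

5.06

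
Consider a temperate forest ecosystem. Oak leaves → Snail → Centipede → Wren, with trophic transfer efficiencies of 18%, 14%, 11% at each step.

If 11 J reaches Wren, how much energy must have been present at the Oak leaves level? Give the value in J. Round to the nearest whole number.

Cumulative transfer efficiency: 0.18 × 0.14 × 0.11 = 0.002772
Oak leaves energy = 11 / 0.002772 = 3968 J

3968 J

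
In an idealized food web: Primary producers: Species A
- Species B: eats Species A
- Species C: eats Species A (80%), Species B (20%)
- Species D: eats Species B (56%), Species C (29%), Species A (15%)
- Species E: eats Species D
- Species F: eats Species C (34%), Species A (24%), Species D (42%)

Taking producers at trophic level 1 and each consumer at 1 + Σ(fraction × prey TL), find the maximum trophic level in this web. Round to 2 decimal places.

3.91

Species B: 1 + 1 = 2
Species C: 1 + (0.8×1 + 0.2×2) = 2.2
Species D: 1 + (0.56×2 + 0.29×2.2 + 0.15×1) = 2.908
Species E: 1 + 2.908 = 3.908
Species F: 1 + (0.34×2.2 + 0.24×1 + 0.42×2.908) = 3.20936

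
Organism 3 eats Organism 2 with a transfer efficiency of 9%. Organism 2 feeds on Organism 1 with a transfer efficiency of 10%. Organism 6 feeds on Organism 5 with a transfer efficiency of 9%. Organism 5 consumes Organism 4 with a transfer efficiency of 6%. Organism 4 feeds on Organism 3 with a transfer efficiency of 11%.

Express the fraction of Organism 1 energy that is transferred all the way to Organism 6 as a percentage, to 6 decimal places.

Product of link efficiencies: 0.1 × 0.09 × 0.11 × 0.06 × 0.09 = 0.000005346
As a percentage: 0.000005346 × 100 = 0.000535%

0.000535%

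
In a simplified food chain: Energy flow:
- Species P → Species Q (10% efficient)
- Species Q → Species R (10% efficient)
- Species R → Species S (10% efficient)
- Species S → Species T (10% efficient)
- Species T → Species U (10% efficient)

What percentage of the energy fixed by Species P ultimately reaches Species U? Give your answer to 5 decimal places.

0.00100%

Product of link efficiencies: 0.1 × 0.1 × 0.1 × 0.1 × 0.1 = 0.00001
As a percentage: 0.00001 × 100 = 0.00100%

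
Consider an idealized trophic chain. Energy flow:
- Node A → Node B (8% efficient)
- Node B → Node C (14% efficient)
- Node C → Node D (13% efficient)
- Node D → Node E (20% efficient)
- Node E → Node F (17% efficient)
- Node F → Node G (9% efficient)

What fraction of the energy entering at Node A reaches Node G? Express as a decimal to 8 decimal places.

Product of link efficiencies: 0.08 × 0.14 × 0.13 × 0.2 × 0.17 × 0.09 = 0.00000445536

0.00000446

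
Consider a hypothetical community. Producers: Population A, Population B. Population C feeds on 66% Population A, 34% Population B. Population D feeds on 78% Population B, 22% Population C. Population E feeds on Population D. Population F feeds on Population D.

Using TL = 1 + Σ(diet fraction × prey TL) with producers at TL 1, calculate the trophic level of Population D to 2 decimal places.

2.22

Population C: 1 + (0.66×1 + 0.34×1) = 2
Population D: 1 + (0.78×1 + 0.22×2) = 2.22
Population E: 1 + 2.22 = 3.22
Population F: 1 + 2.22 = 3.22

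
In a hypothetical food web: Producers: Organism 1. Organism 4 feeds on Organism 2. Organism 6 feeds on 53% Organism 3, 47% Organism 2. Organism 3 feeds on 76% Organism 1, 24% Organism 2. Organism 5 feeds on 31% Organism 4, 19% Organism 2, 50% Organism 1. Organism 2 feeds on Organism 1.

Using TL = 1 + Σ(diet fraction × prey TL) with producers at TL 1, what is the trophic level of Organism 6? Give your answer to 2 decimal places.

Organism 2: 1 + 1 = 2
Organism 3: 1 + (0.76×1 + 0.24×2) = 2.24
Organism 4: 1 + 2 = 3
Organism 5: 1 + (0.31×3 + 0.19×2 + 0.5×1) = 2.81
Organism 6: 1 + (0.53×2.24 + 0.47×2) = 3.1272

3.13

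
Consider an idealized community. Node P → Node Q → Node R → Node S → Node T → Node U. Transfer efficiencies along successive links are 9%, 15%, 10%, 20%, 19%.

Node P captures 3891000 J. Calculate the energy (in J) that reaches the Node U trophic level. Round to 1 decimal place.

Node Q: 3891000 × 0.09 = 350190 J
Node R: 350190 × 0.15 = 52528.5 J
Node S: 52528.5 × 0.1 = 5252.85 J
Node T: 5252.85 × 0.2 = 1050.57 J
Node U: 1050.57 × 0.19 = 199.6083 J

199.6 J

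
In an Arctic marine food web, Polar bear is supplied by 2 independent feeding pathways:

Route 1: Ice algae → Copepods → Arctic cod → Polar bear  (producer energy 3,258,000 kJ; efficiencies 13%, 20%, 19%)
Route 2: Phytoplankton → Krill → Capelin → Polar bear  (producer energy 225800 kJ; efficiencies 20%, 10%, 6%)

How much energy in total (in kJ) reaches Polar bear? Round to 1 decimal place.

16365.5 kJ

Route 1: 3258000 × 0.13 × 0.2 × 0.19 = 16094.52 kJ
Route 2: 225800 × 0.2 × 0.1 × 0.06 = 270.96 kJ
Total at Polar bear: 16094.52 + 270.96 = 16365.48 kJ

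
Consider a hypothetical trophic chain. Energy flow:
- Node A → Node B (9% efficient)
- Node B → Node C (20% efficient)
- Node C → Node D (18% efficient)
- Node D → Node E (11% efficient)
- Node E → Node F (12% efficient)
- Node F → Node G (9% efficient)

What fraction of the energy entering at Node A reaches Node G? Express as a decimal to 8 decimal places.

0.00000385

Product of link efficiencies: 0.09 × 0.2 × 0.18 × 0.11 × 0.12 × 0.09 = 0.00000384912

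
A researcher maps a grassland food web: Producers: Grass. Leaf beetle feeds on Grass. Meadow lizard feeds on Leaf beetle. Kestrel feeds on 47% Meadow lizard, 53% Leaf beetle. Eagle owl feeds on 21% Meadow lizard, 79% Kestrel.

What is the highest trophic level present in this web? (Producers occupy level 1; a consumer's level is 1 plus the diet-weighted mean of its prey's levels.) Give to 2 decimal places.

Leaf beetle: 1 + 1 = 2
Meadow lizard: 1 + 2 = 3
Kestrel: 1 + (0.47×3 + 0.53×2) = 3.47
Eagle owl: 1 + (0.21×3 + 0.79×3.47) = 4.3713

4.37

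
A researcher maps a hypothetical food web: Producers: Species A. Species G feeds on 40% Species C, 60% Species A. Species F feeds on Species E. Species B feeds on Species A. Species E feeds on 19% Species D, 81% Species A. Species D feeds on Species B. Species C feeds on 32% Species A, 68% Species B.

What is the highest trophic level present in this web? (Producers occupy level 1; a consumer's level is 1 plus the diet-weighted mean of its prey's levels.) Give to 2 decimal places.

3.38

Species B: 1 + 1 = 2
Species C: 1 + (0.32×1 + 0.68×2) = 2.68
Species D: 1 + 2 = 3
Species E: 1 + (0.19×3 + 0.81×1) = 2.38
Species F: 1 + 2.38 = 3.38
Species G: 1 + (0.4×2.68 + 0.6×1) = 2.672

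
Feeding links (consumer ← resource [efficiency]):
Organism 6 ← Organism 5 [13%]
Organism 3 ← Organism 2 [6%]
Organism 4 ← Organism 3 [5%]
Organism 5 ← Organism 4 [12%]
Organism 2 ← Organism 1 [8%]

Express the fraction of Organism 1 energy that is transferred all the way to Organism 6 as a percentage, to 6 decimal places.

0.000374%

Product of link efficiencies: 0.08 × 0.06 × 0.05 × 0.12 × 0.13 = 0.000003744
As a percentage: 0.000003744 × 100 = 0.000374%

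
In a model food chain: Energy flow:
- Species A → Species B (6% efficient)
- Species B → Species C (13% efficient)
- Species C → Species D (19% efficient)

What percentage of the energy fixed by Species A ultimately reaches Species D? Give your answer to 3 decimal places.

0.148%

Product of link efficiencies: 0.06 × 0.13 × 0.19 = 0.001482
As a percentage: 0.001482 × 100 = 0.148%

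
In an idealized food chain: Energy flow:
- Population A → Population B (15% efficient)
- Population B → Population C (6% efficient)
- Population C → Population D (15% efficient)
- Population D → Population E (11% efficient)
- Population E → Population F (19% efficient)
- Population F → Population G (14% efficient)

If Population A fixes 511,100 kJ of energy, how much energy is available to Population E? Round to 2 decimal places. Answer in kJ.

Population B: 511100 × 0.15 = 76665 kJ
Population C: 76665 × 0.06 = 4599.9 kJ
Population D: 4599.9 × 0.15 = 689.985 kJ
Population E: 689.985 × 0.11 = 75.89835 kJ

75.90 kJ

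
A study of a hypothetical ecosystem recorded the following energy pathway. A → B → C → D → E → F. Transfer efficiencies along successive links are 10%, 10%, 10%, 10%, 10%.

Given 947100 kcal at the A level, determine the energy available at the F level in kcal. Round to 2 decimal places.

9.47 kcal

B: 947100 × 0.1 = 94710 kcal
C: 94710 × 0.1 = 9471 kcal
D: 9471 × 0.1 = 947.1 kcal
E: 947.1 × 0.1 = 94.71 kcal
F: 94.71 × 0.1 = 9.471 kcal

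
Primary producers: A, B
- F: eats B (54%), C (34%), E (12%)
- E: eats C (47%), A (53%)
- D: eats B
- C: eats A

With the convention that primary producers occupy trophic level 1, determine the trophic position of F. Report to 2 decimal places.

2.52

C: 1 + 1 = 2
D: 1 + 1 = 2
E: 1 + (0.47×2 + 0.53×1) = 2.47
F: 1 + (0.54×1 + 0.34×2 + 0.12×2.47) = 2.5164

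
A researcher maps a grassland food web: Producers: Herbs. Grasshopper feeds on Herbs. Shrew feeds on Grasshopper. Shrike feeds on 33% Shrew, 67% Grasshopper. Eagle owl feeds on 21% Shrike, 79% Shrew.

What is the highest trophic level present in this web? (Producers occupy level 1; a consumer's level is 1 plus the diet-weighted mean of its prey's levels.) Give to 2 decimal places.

4.07

Grasshopper: 1 + 1 = 2
Shrew: 1 + 2 = 3
Shrike: 1 + (0.33×3 + 0.67×2) = 3.33
Eagle owl: 1 + (0.21×3.33 + 0.79×3) = 4.0693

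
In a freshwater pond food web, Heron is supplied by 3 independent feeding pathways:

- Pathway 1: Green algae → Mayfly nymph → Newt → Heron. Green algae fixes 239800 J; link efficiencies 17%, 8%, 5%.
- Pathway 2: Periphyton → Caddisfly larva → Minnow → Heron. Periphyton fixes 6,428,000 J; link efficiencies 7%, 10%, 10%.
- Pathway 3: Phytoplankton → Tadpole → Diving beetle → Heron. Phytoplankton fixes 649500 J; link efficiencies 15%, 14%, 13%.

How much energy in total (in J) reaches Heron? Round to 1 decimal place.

6435.8 J

Pathway 1: 239800 × 0.17 × 0.08 × 0.05 = 163.064 J
Pathway 2: 6428000 × 0.07 × 0.1 × 0.1 = 4499.6 J
Pathway 3: 649500 × 0.15 × 0.14 × 0.13 = 1773.135 J
Total at Heron: 163.064 + 4499.6 + 1773.135 = 6435.799 J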